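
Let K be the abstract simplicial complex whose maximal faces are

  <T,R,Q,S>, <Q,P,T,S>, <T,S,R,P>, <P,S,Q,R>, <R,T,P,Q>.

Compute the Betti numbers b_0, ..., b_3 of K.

b_0 = 1, b_1 = 0, b_2 = 0, b_3 = 1.

K has 5 vertices, 10 edges, 10 triangles, 5 3-simplices.
rank ∂_0 = 0, rank ∂_1 = 4 ⇒ b_0 = 5 − 0 − 4 = 1; all invariant factors of ∂_1 are 1 so no torsion. So H_0 ≅ Z.
rank ∂_1 = 4, rank ∂_2 = 6 ⇒ b_1 = 10 − 4 − 6 = 0; all invariant factors of ∂_2 are 1 so no torsion. So H_1 ≅ 0.
rank ∂_2 = 6, rank ∂_3 = 4 ⇒ b_2 = 10 − 6 − 4 = 0; all invariant factors of ∂_3 are 1 so no torsion. So H_2 ≅ 0.
rank ∂_3 = 4, rank ∂_4 = 0 ⇒ b_3 = 5 − 4 − 0 = 1. So H_3 ≅ Z.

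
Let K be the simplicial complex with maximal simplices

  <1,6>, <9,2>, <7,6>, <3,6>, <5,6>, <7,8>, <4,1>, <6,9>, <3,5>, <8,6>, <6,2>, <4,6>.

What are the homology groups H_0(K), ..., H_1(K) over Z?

H_0 ≅ Z,  H_1 ≅ Z^4.

We work with the vertex ordering 1 < 2 < 3 < 4 < 5 < 6 < 7 < 8 < 9. The simplices of K, each written with vertices in increasing order, are:

  0-simplices (9): [1], [2], [3], [4], [5], [6], [7], [8], [9]
  1-simplices (12): [1,4], [1,6], [2,6], [2,9], [3,5], [3,6], [4,6], [5,6], [6,7], [6,8], [6,9], [7,8]

so the chain groups are C_0 ≅ Z^9, C_1 ≅ Z^12.

Boundary ∂_1: C_1 → C_0 is given by ∂[p,q] = [q] − [p].
The 9×12 boundary matrix has rank 8 and Smith normal form diag(1,1,1,1,1,1,1,1).

Reading off H_k = ker ∂_k / im ∂_{k+1}:

  H_0: rank C_0 − rank ∂_1 = 9 − 8 = 1, and the invariant factors of ∂_1 are all 1, so H_0 ≅ Z.
  H_1: rank ker ∂_1 − rank ∂_2 = (12 − 8) − 0 = 4, and there is no ∂_2, so H_1 ≅ Z^4.

As a check, the Euler characteristic is 9 − 12 = -3, which agrees with 1 − 4 = -3.
(K is a triangulation of a wedge of 4 circles.)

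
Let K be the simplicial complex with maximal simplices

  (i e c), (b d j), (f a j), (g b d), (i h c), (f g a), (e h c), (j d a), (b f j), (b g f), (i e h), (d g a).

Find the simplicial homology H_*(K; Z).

H_0 = Z^2,  H_1 = 0,  H_2 = Z^2.

Order the vertices as a < b < c < d < e < f < g < h < i < j. Listing each simplex with vertices in this order, K has dimension 2 with simplices:

  0-simplices (10): a, b, c, d, e, f, g, h, i, j
  1-simplices (18): ad, af, ag, aj, bd, bf, bg, bj, ce, ch, ci, dg, dj, eh, ei, fg, fj, hi
  2-simplices (12): adg, adj, afg, afj, bdg, bdj, bfg, bfj, ceh, cei, chi, ehi

giving chain groups C_0 ≅ Z^10, C_1 ≅ Z^18, C_2 ≅ Z^12.

Boundary ∂_1: C_1 → C_0 is given by ∂[p,q] = [q] − [p]. For instance
  ∂ag = g − a.
The 10×18 boundary matrix has rank 8 and Smith normal form diag(1,1,1,1,1,1,1,1).

The boundary map ∂_2: C_2 → C_1 maps a triangle to the signed sum of its edges. For instance
  ∂ceh = eh − ch + ce,
  ∂bfg = fg − bg + bf.
As a 18×12 matrix over Z this has rank 10, with invariant factors (1,1,1,1,1,1,1,1,1,1).

From H_k ≅ ker(∂_k) / im(∂_{k+1}) we obtain:

  H_0: rank C_0 − rank ∂_1 = 10 − 8 = 2, and the invariant factors of ∂_1 are all 1, so H_0 = Z^2.
  H_1: rank ker ∂_1 − rank ∂_2 = (18 − 8) − 10 = 0, and the invariant factors of ∂_2 are all 1, so H_1 = 0.
  H_2: rank ker ∂_2 − rank ∂_3 = (12 − 10) − 0 = 2, and there is no ∂_3, so H_2 = Z^2.

(K is a triangulation of the disjoint union of the 2-sphere S^2 and the 2-sphere S^2.)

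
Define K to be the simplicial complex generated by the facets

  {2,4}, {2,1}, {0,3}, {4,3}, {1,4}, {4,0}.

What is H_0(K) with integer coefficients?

H_0 = Z.

K has 5 vertices, 6 edges.
rank ∂_0 = 0, rank ∂_1 = 4 ⇒ b_0 = 5 − 0 − 4 = 1; all invariant factors of ∂_1 are 1 so no torsion. So H_0 ≅ Z.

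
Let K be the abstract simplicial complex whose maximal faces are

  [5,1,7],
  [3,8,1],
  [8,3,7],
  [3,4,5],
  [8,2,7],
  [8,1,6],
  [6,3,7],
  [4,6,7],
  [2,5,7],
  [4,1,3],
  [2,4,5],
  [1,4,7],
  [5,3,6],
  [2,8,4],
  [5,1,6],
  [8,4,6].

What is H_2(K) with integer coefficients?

H_2 ≅ Z.

K has 8 vertices, 24 edges, 16 triangles.
rank ∂_2 = 15, rank ∂_3 = 0 ⇒ b_2 = 16 − 15 − 0 = 1. So H_2 ≅ Z.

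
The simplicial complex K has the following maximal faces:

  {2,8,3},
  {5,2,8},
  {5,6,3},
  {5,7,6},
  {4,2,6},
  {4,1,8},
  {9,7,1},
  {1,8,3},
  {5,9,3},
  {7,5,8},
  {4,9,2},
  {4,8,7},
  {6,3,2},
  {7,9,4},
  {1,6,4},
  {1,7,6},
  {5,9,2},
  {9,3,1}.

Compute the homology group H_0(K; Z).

Take the total order 1 < 2 < 3 < 4 < 5 < 6 < 7 < 8 < 9 on the vertex set. Then K (dimension 2) consists of the simplices:

  0-simplices (9): [1], [2], [3], [4], [5], [6], [7], [8], [9]
  1-simplices (27): (27 of them)
  2-simplices (18): [1,3,8], [1,3,9], [1,4,6], [1,4,8], [1,6,7], [1,7,9], [2,3,6], [2,3,8], [2,4,6], [2,4,9], [2,5,8], [2,5,9], [3,5,6], [3,5,9], [4,7,8], [4,7,9], [5,6,7], [5,7,8]

so the chain groups are C_0 ≅ Z^9, C_1 ≅ Z^27, C_2 ≅ Z^18.

∂_1: C_1 → C_0 sends each edge [p,q] (with p < q) to q − p. For instance
  ∂[2,4] = [4] − [2].
The resulting 9×27 matrix has rank 8, and its Smith normal form has invariant factors (1,1,1,1,1,1,1,1).

∂_2: C_2 → C_1 acts by ∂[p,q,r] = [q,r] − [p,r] + [p,q]. For instance
  ∂[1,3,9] = [3,9] − [1,9] + [1,3],
  ∂[4,7,9] = [7,9] − [4,9] + [4,7].
This gives a 27×18 integer matrix of rank 18; reducing to Smith normal form yields diagonal entries (1,1,1,1,1,1,1,1,1,1,1,1,1,1,1,1,1,2).

From H_k ≅ ker(∂_k) / im(∂_{k+1}) we obtain:

  H_0: rank C_0 − rank ∂_1 = 9 − 8 = 1, and the invariant factors of ∂_1 are all 1, so H_0 ≅ Z.

(K is a triangulation of the Klein bottle.)

H_0 = Z.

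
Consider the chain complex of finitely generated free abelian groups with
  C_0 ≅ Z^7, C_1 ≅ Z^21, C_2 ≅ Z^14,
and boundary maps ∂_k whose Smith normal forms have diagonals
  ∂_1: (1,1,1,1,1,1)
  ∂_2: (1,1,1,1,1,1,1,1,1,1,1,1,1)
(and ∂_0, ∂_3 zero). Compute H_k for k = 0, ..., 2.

H_0 = Z,  H_1 = Z^2,  H_2 = Z.

H_0: b_0 = 7 − 0 − 6 = 1; torsion from ∂_1 factors > 1: none. So H_0 = Z.
H_1: b_1 = 21 − 6 − 13 = 2; torsion from ∂_2 factors > 1: none. So H_1 = Z^2.
H_2: b_2 = 14 − 13 − 0 = 1; torsion from ∂_3 factors > 1: none. So H_2 = Z.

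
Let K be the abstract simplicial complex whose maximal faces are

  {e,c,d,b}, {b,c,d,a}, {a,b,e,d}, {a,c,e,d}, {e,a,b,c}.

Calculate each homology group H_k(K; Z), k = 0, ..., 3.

We work with the vertex ordering a < b < c < d < e. The simplices of K, each written with vertices in increasing order, are:

  0-simplices (5): a, b, c, d, e
  1-simplices (10): ab, ac, ad, ae, bc, bd, be, cd, ce, de
  2-simplices (10): abc, abd, abe, acd, ace, ade, bcd, bce, bde, cde
  3-simplices (5): abcd, abce, abde, acde, bcde

so the chain groups are C_0 ≅ Z^5, C_1 ≅ Z^10, C_2 ≅ Z^10, C_3 ≅ Z^5.

Boundary ∂_1: C_1 → C_0 maps an edge to its endpoints' difference, ∂[p,q] = q − p. For instance
  ∂be = e − b.
The resulting 5×10 matrix has rank 4, and its Smith normal form has invariant factors (1,1,1,1).

The boundary map ∂_2: C_2 → C_1 sends each 2-simplex [p,q,r] to [q,r] − [p,r] + [p,q]. For instance
  ∂abe = be − ae + ab,
  ∂abd = bd − ad + ab.
The 10×10 boundary matrix has rank 6 and Smith normal form diag(1,1,1,1,1,1).

∂_3: C_3 → C_2 sends each 3-simplex σ to the alternating sum Σ_i (−1)^i (σ with its i-th vertex removed). For instance
  ∂abce = bce − ace + abe − abc,
  ∂abde = bde − ade + abe − abd.
As a 10×5 matrix over Z this has rank 4, with invariant factors (1,1,1,1).

Now H_k = ker ∂_k / im ∂_{k+1}, so:

  H_0: rank C_0 − rank ∂_1 = 5 − 4 = 1, and the invariant factors of ∂_1 are all 1, so H_0 ≅ Z.
  H_1: rank ker ∂_1 − rank ∂_2 = (10 − 4) − 6 = 0, and the invariant factors of ∂_2 are all 1, so H_1 ≅ 0.
  H_2: rank ker ∂_2 − rank ∂_3 = (10 − 6) − 4 = 0, and the invariant factors of ∂_3 are all 1, so H_2 ≅ 0.
  H_3: rank ker ∂_3 − rank ∂_4 = (5 − 4) − 0 = 1, and there is no ∂_4, so H_3 ≅ Z.

(K is a triangulation of the 3-sphere S^3.)

H_0 = Z,  H_1 = 0,  H_2 = 0,  H_3 = Z.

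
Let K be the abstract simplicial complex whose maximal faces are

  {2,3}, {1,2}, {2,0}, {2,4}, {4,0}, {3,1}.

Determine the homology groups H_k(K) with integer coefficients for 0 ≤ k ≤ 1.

H_0 ≅ Z,  H_1 ≅ Z^2.

Order the vertices as 0 < 1 < 2 < 3 < 4. Listing each simplex with vertices in this order, K has dimension 1 with simplices:

  0-simplices (5): [0], [1], [2], [3], [4]
  1-simplices (6): [0,2], [0,4], [1,2], [1,3], [2,3], [2,4]

giving chain groups C_0 ≅ Z^5, C_1 ≅ Z^6.

Boundary ∂_1: C_1 → C_0 sends each edge [p,q] (with p < q) to q − p.
This gives a 5×6 integer matrix of rank 4; reducing to Smith normal form yields diagonal entries (1,1,1,1).

Now H_k = ker ∂_k / im ∂_{k+1}, so:

  H_0: rank C_0 − rank ∂_1 = 5 − 4 = 1, and the invariant factors of ∂_1 are all 1, so H_0 ≅ Z.
  H_1: rank ker ∂_1 − rank ∂_2 = (6 − 4) − 0 = 2, and there is no ∂_2, so H_1 ≅ Z^2.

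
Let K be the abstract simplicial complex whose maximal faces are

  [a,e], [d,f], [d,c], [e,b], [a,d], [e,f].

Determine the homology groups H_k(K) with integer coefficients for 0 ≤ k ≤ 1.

H_0 ≅ Z,  H_1 ≅ Z.

Fix the vertex order a < b < c < d < e < f and write every simplex with vertices in increasing order. Then dim K = 1 and the simplices of K are:

  0-simplices (6): a, b, c, d, e, f
  1-simplices (6): ad, ae, be, cd, df, ef

Hence C_0 ≅ Z^6, C_1 ≅ Z^6.

∂_1: C_1 → C_0 sends each edge [p,q] (with p < q) to q − p. For instance
  ∂ef = f − e.
As a 6×6 matrix over Z this has rank 5, with invariant factors (1,1,1,1,1).

Reading off H_k = ker ∂_k / im ∂_{k+1}:

  H_0: rank C_0 − rank ∂_1 = 6 − 5 = 1, and the invariant factors of ∂_1 are all 1, so H_0 = Z.
  H_1: rank ker ∂_1 − rank ∂_2 = (6 − 5) − 0 = 1, and there is no ∂_2, so H_1 = Z.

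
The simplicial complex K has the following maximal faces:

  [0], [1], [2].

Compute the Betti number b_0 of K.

b_0 = 3.

K has 3 vertices.
rank ∂_0 = 0, rank ∂_1 = 0 ⇒ b_0 = 3 − 0 − 0 = 3. So H_0 = Z^3.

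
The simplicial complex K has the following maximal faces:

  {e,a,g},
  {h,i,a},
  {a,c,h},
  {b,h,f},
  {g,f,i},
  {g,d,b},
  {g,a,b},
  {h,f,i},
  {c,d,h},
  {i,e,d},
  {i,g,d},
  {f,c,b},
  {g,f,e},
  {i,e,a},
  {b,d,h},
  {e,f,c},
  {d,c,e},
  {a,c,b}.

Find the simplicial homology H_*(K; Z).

Order the vertices as a < b < c < d < e < f < g < h < i. Listing each simplex with vertices in this order, K has dimension 2 with simplices:

  0-simplices (9): a, b, c, d, e, f, g, h, i
  1-simplices (27): ab, ac, ae, ag, ah, ai, bc, bd, bf, bg, bh, cd, ce, cf, ch, de, dg, dh, di, ef, eg, ei, fg, fh, fi, gi, hi
  2-simplices (18): abc, abg, ach, aeg, aei, ahi, bcf, bdg, bdh, bfh, cde, cdh, cef, dei, dgi, efg, fgi, fhi

Hence C_0 ≅ Z^9, C_1 ≅ Z^27, C_2 ≅ Z^18.

The boundary map ∂_1: C_1 → C_0 maps an edge to its endpoints' difference, ∂[p,q] = q − p. For instance
  ∂ae = e − a.
The resulting 9×27 matrix has rank 8, and its Smith normal form has invariant factors (1,1,1,1,1,1,1,1).

Boundary ∂_2: C_2 → C_1 acts by ∂[p,q,r] = [q,r] − [p,r] + [p,q]. For instance
  ∂aeg = eg − ag + ae,
  ∂ach = ch − ah + ac.
This gives a 27×18 integer matrix of rank 18; reducing to Smith normal form yields diagonal entries (1,1,1,1,1,1,1,1,1,1,1,1,1,1,1,1,1,2).

Reading off H_k = ker ∂_k / im ∂_{k+1}:

  H_0: rank C_0 − rank ∂_1 = 9 − 8 = 1, and the invariant factors of ∂_1 are all 1, so H_0 = Z.
  H_1: rank ker ∂_1 − rank ∂_2 = (27 − 8) − 18 = 1, and ∂_2 has invariant factor 2 > 1, so H_1 = Z ⊕ Z/2.
  H_2: rank ker ∂_2 − rank ∂_3 = (18 − 18) − 0 = 0, and there is no ∂_3, so H_2 = 0.

H_0 ≅ Z,  H_1 ≅ Z ⊕ Z/2,  H_2 = 0.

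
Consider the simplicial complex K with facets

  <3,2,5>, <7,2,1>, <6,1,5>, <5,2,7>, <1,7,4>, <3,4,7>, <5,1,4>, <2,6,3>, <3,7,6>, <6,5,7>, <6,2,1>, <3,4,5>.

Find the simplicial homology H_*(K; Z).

K has 7 vertices, 18 edges, 12 triangles.
rank ∂_0 = 0, rank ∂_1 = 6 ⇒ b_0 = 7 − 0 − 6 = 1; all invariant factors of ∂_1 are 1 so no torsion. So H_0 ≅ Z.
rank ∂_1 = 6, rank ∂_2 = 12 ⇒ b_1 = 18 − 6 − 12 = 0; ∂_2 has invariant factor(s) [2] giving torsion. So H_1 ≅ Z/2.
rank ∂_2 = 12, rank ∂_3 = 0 ⇒ b_2 = 12 − 12 − 0 = 0. So H_2 ≅ 0.

H_0 = Z,  H_1 = Z/2,  H_2 = 0.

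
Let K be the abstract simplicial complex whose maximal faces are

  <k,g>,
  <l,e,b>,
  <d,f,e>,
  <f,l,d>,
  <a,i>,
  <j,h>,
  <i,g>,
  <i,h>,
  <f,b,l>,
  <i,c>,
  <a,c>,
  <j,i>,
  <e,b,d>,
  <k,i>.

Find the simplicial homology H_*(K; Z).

We work with the vertex ordering a < b < c < d < e < f < g < h < i < j < k < l. The simplices of K, each written with vertices in increasing order, are:

  0-simplices (12): a, b, c, d, e, f, g, h, i, j, k, l
  1-simplices (19): ac, ai, bd, be, bf, bl, ci, de, df, dl, ef, el, fl, gi, gk, hi, hj, ij, ik
  2-simplices (5): bde, bel, bfl, def, dfl

Hence C_0 ≅ Z^12, C_1 ≅ Z^19, C_2 ≅ Z^5.

The boundary map ∂_1: C_1 → C_0 maps an edge to its endpoints' difference, ∂[p,q] = q − p. For instance
  ∂gi = i − g.
As a 12×19 matrix over Z this has rank 10, with invariant factors (1,1,1,1,1,1,1,1,1,1).

∂_2: C_2 → C_1 sends each 2-simplex [p,q,r] to [q,r] − [p,r] + [p,q]. For instance
  ∂bel = el − bl + be,
  ∂bfl = fl − bl + bf.
As a 19×5 matrix over Z this has rank 5, with invariant factors (1,1,1,1,1).

Computing H_k = (kernel of ∂_k) / (image of ∂_{k+1}):

  H_0: rank C_0 − rank ∂_1 = 12 − 10 = 2, and the invariant factors of ∂_1 are all 1, so H_0 = Z^2.
  H_1: rank ker ∂_1 − rank ∂_2 = (19 − 10) − 5 = 4, and the invariant factors of ∂_2 are all 1, so H_1 = Z^4.
  H_2: rank ker ∂_2 − rank ∂_3 = (5 − 5) − 0 = 0, and there is no ∂_3, so H_2 = 0.

(K is a triangulation of the disjoint union of the Möbius band and a wedge of 3 circles.)

H_0 = Z^2,  H_1 = Z^4,  H_2 = 0.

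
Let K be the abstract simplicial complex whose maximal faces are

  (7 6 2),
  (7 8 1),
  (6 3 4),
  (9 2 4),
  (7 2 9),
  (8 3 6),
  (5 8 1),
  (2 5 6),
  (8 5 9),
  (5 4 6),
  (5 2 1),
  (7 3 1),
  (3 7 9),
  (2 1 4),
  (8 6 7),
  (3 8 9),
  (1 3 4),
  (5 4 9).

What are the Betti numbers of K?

Fix the vertex order 1 < 2 < 3 < 4 < 5 < 6 < 7 < 8 < 9 and write every simplex with vertices in increasing order. Then dim K = 2 and the simplices of K are:

  0-simplices (9): [1], [2], [3], [4], [5], [6], [7], [8], [9]
  1-simplices (27): (27 of them)
  2-simplices (18): [1,2,4], [1,2,5], [1,3,4], [1,3,7], [1,5,8], [1,7,8], [2,4,9], [2,5,6], [2,6,7], [2,7,9], [3,4,6], [3,6,8], [3,7,9], [3,8,9], [4,5,6], [4,5,9], [5,8,9], [6,7,8]

Hence C_0 ≅ Z^9, C_1 ≅ Z^27, C_2 ≅ Z^18.

Boundary ∂_1: C_1 → C_0 sends each edge [p,q] (with p < q) to q − p. For instance
  ∂[3,8] = [8] − [3].
As a 9×27 matrix over Z this has rank 8, with invariant factors (1,1,1,1,1,1,1,1).

∂_2: C_2 → C_1 acts by ∂[p,q,r] = [q,r] − [p,r] + [p,q]. For instance
  ∂[1,2,4] = [2,4] − [1,4] + [1,2],
  ∂[2,7,9] = [7,9] − [2,9] + [2,7].
The 27×18 boundary matrix has rank 18 and Smith normal form diag(1,1,1,1,1,1,1,1,1,1,1,1,1,1,1,1,1,2).

Reading off H_k = ker ∂_k / im ∂_{k+1}:

  H_0: rank C_0 − rank ∂_1 = 9 − 8 = 1, and the invariant factors of ∂_1 are all 1, so H_0 = Z.
  H_1: rank ker ∂_1 − rank ∂_2 = (27 − 8) − 18 = 1, and ∂_2 has invariant factor 2 > 1, so H_1 = Z ⊕ Z_2.
  H_2: rank ker ∂_2 − rank ∂_3 = (18 − 18) − 0 = 0, and there is no ∂_3, so H_2 = 0.

(K is a triangulation of the Klein bottle.)

Hence the Betti numbers are b_0 = 1, b_1 = 1, b_2 = 0.

b_0 = 1, b_1 = 1, b_2 = 0.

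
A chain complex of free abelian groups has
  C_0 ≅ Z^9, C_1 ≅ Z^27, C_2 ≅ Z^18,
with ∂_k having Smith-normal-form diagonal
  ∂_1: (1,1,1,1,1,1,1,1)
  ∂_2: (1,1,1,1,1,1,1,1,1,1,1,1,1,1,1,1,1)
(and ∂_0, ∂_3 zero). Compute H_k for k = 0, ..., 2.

H_0: b_0 = 9 − 0 − 8 = 1; torsion from ∂_1 factors > 1: none. So H_0 ≅ Z.
H_1: b_1 = 27 − 8 − 17 = 2; torsion from ∂_2 factors > 1: none. So H_1 ≅ Z^2.
H_2: b_2 = 18 − 17 − 0 = 1; torsion from ∂_3 factors > 1: none. So H_2 ≅ Z.

H_0 ≅ Z,  H_1 ≅ Z^2,  H_2 ≅ Z.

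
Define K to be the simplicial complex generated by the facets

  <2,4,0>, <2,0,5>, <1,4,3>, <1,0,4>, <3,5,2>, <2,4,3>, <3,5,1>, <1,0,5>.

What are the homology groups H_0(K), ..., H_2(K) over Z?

Order the vertices as 0 < 1 < 2 < 3 < 4 < 5. Listing each simplex with vertices in this order, K has dimension 2 with simplices:

  0-simplices (6): [0], [1], [2], [3], [4], [5]
  1-simplices (12): [0,1], [0,2], [0,4], [0,5], [1,3], [1,4], [1,5], [2,3], [2,4], [2,5], [3,4], [3,5]
  2-simplices (8): [0,1,4], [0,1,5], [0,2,4], [0,2,5], [1,3,4], [1,3,5], [2,3,4], [2,3,5]

giving chain groups C_0 ≅ Z^6, C_1 ≅ Z^12, C_2 ≅ Z^8.

The boundary map ∂_1: C_1 → C_0 is given by ∂[p,q] = [q] − [p]. For instance
  ∂[0,1] = [1] − [0].
The 6×12 boundary matrix has rank 5 and Smith normal form diag(1,1,1,1,1).

Boundary ∂_2: C_2 → C_1 sends each 2-simplex [p,q,r] to [q,r] − [p,r] + [p,q]. For instance
  ∂[1,3,4] = [3,4] − [1,4] + [1,3],
  ∂[0,2,5] = [2,5] − [0,5] + [0,2].
The 12×8 boundary matrix has rank 7 and Smith normal form diag(1,1,1,1,1,1,1).

From H_k ≅ ker(∂_k) / im(∂_{k+1}) we obtain:

  H_0: rank C_0 − rank ∂_1 = 6 − 5 = 1, and the invariant factors of ∂_1 are all 1, so H_0 = Z.
  H_1: rank ker ∂_1 − rank ∂_2 = (12 − 5) − 7 = 0, and the invariant factors of ∂_2 are all 1, so H_1 = 0.
  H_2: rank ker ∂_2 − rank ∂_3 = (8 − 7) − 0 = 1, and there is no ∂_3, so H_2 = Z.

(K is a triangulation of the 2-sphere S^2.)

H_0 ≅ Z,  H_1 = 0,  H_2 ≅ Z.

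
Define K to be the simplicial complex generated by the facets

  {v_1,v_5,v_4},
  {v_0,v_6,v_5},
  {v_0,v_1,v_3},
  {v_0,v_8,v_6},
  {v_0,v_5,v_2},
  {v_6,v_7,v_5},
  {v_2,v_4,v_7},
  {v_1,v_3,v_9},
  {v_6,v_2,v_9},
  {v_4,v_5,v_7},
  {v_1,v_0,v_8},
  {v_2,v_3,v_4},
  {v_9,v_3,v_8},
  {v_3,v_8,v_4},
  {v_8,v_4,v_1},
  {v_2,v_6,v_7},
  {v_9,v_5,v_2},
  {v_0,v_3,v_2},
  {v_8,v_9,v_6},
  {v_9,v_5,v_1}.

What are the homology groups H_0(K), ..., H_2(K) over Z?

H_0 = Z,  H_1 = Z ⊕ Z/2Z,  H_2 = 0.

Fix the vertex order v_0 < v_1 < v_2 < v_3 < v_4 < v_5 < v_6 < v_7 < v_8 < v_9 and write every simplex with vertices in increasing order. Then dim K = 2 and the simplices of K are:

  0-simplices (10): [v_0], [v_1], [v_2], [v_3], [v_4], [v_5], [v_6], [v_7], [v_8], [v_9]
  1-simplices (30): (30 of them)
  2-simplices (20): (20 of them)

giving chain groups C_0 ≅ Z^10, C_1 ≅ Z^30, C_2 ≅ Z^20.

Boundary ∂_1: C_1 → C_0 sends each edge [p,q] (with p < q) to q − p. For instance
  ∂[v_0,v_8] = [v_8] − [v_0].
As a 10×30 matrix over Z this has rank 9, with invariant factors (1,1,1,1,1,1,1,1,1).

The boundary map ∂_2: C_2 → C_1 acts by ∂[p,q,r] = [q,r] − [p,r] + [p,q]. For instance
  ∂[v_2,v_6,v_9] = [v_6,v_9] − [v_2,v_9] + [v_2,v_6],
  ∂[v_0,v_2,v_5] = [v_2,v_5] − [v_0,v_5] + [v_0,v_2].
The 30×20 boundary matrix has rank 20 and Smith normal form diag(1,1,1,1,1,1,1,1,1,1,1,1,1,1,1,1,1,1,1,2).

Now H_k = ker ∂_k / im ∂_{k+1}, so:

  H_0: rank C_0 − rank ∂_1 = 10 − 9 = 1, and the invariant factors of ∂_1 are all 1, so H_0 = Z.
  H_1: rank ker ∂_1 − rank ∂_2 = (30 − 9) − 20 = 1, and ∂_2 has invariant factor 2 > 1, so H_1 = Z ⊕ Z/2Z.
  H_2: rank ker ∂_2 − rank ∂_3 = (20 − 20) − 0 = 0, and there is no ∂_3, so H_2 = 0.

As a check, the Euler characteristic is 10 − 30 + 20 = 0, which agrees with 1 − 1 + 0 = 0.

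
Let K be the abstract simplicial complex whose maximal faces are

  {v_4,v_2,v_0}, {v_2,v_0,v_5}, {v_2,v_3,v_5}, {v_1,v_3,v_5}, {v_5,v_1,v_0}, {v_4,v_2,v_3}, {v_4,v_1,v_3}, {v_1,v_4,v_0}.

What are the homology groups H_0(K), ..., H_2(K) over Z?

H_0 = Z,  H_1 = 0,  H_2 = Z.

We work with the vertex ordering v_0 < v_1 < v_2 < v_3 < v_4 < v_5. The simplices of K, each written with vertices in increasing order, are:

  0-simplices (6): [v_0], [v_1], [v_2], [v_3], [v_4], [v_5]
  1-simplices (12): [v_0,v_1], [v_0,v_2], [v_0,v_4], [v_0,v_5], [v_1,v_3], [v_1,v_4], [v_1,v_5], [v_2,v_3], [v_2,v_4], [v_2,v_5], [v_3,v_4], [v_3,v_5]
  2-simplices (8): [v_0,v_1,v_4], [v_0,v_1,v_5], [v_0,v_2,v_4], [v_0,v_2,v_5], [v_1,v_3,v_4], [v_1,v_3,v_5], [v_2,v_3,v_4], [v_2,v_3,v_5]

Hence C_0 ≅ Z^6, C_1 ≅ Z^12, C_2 ≅ Z^8.

The boundary map ∂_1: C_1 → C_0 is given by ∂[p,q] = [q] − [p].
The 6×12 boundary matrix has rank 5 and Smith normal form diag(1,1,1,1,1).

The boundary map ∂_2: C_2 → C_1 maps a triangle to the signed sum of its edges. For instance
  ∂[v_0,v_1,v_4] = [v_1,v_4] − [v_0,v_4] + [v_0,v_1],
  ∂[v_1,v_3,v_4] = [v_3,v_4] − [v_1,v_4] + [v_1,v_3].
The resulting 12×8 matrix has rank 7, and its Smith normal form has invariant factors (1,1,1,1,1,1,1).

Computing H_k = (kernel of ∂_k) / (image of ∂_{k+1}):

  H_0: rank C_0 − rank ∂_1 = 6 − 5 = 1, and the invariant factors of ∂_1 are all 1, so H_0 = Z.
  H_1: rank ker ∂_1 − rank ∂_2 = (12 − 5) − 7 = 0, and the invariant factors of ∂_2 are all 1, so H_1 = 0.
  H_2: rank ker ∂_2 − rank ∂_3 = (8 − 7) − 0 = 1, and there is no ∂_3, so H_2 = Z.

As a check, the Euler characteristic is 6 − 12 + 8 = 2, which agrees with 1 − 0 + 1 = 2.
(K is a triangulation of the 2-sphere S^2.)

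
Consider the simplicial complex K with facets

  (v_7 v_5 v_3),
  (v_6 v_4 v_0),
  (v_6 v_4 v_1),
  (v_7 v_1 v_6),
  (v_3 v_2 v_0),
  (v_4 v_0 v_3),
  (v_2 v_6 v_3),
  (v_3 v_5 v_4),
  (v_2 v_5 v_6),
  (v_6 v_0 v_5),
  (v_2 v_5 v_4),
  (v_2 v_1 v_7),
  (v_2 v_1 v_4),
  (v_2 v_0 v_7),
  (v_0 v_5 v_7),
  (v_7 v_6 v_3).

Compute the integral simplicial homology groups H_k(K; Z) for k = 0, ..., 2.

H_0 ≅ Z,  H_1 ≅ Z^2,  H_2 ≅ Z.

We work with the vertex ordering v_0 < v_1 < v_2 < v_3 < v_4 < v_5 < v_6 < v_7. The simplices of K, each written with vertices in increasing order, are:

  0-simplices (8): [v_0], [v_1], [v_2], [v_3], [v_4], [v_5], [v_6], [v_7]
  1-simplices (24): (24 of them)
  2-simplices (16): (16 of them)

giving chain groups C_0 ≅ Z^8, C_1 ≅ Z^24, C_2 ≅ Z^16.

∂_1: C_1 → C_0 maps an edge to its endpoints' difference, ∂[p,q] = q − p. For instance
  ∂[v_6,v_7] = [v_7] − [v_6].
The resulting 8×24 matrix has rank 7, and its Smith normal form has invariant factors (1,1,1,1,1,1,1).

∂_2: C_2 → C_1 maps a triangle to the signed sum of its edges. For instance
  ∂[v_0,v_5,v_6] = [v_5,v_6] − [v_0,v_6] + [v_0,v_5],
  ∂[v_3,v_6,v_7] = [v_6,v_7] − [v_3,v_7] + [v_3,v_6].
The 24×16 boundary matrix has rank 15 and Smith normal form diag(1,1,1,1,1,1,1,1,1,1,1,1,1,1,1).

Reading off H_k = ker ∂_k / im ∂_{k+1}:

  H_0: rank C_0 − rank ∂_1 = 8 − 7 = 1, and the invariant factors of ∂_1 are all 1, so H_0 = Z.
  H_1: rank ker ∂_1 − rank ∂_2 = (24 − 7) − 15 = 2, and the invariant factors of ∂_2 are all 1, so H_1 = Z^2.
  H_2: rank ker ∂_2 − rank ∂_3 = (16 − 15) − 0 = 1, and there is no ∂_3, so H_2 = Z.

(K is a triangulation of the torus T^2.)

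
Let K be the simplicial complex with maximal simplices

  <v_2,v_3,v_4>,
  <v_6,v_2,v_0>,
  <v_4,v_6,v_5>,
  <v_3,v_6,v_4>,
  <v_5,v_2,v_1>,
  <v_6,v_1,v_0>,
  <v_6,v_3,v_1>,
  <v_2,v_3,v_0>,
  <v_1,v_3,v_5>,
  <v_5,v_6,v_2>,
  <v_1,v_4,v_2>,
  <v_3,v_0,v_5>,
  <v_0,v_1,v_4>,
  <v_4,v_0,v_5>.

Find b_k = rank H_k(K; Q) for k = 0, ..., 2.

Order the vertices as v_0 < v_1 < v_2 < v_3 < v_4 < v_5 < v_6. Listing each simplex with vertices in this order, K has dimension 2 with simplices:

  0-simplices (7): [v_0], [v_1], [v_2], [v_3], [v_4], [v_5], [v_6]
  1-simplices (21): (21 of them)
  2-simplices (14): (14 of them)

so the chain groups are C_0 ≅ Z^7, C_1 ≅ Z^21, C_2 ≅ Z^14.

The boundary map ∂_1: C_1 → C_0 is given by ∂[p,q] = [q] − [p]. For instance
  ∂[v_0,v_3] = [v_3] − [v_0].
This gives a 7×21 integer matrix of rank 6; reducing to Smith normal form yields diagonal entries (1,1,1,1,1,1).

The boundary map ∂_2: C_2 → C_1 acts by ∂[p,q,r] = [q,r] − [p,r] + [p,q]. For instance
  ∂[v_2,v_5,v_6] = [v_5,v_6] − [v_2,v_6] + [v_2,v_5],
  ∂[v_3,v_4,v_6] = [v_4,v_6] − [v_3,v_6] + [v_3,v_4].
The resulting 21×14 matrix has rank 13, and its Smith normal form has invariant factors (1,1,1,1,1,1,1,1,1,1,1,1,1).

From H_k ≅ ker(∂_k) / im(∂_{k+1}) we obtain:

  H_0: rank C_0 − rank ∂_1 = 7 − 6 = 1, and the invariant factors of ∂_1 are all 1, so H_0 = Z.
  H_1: rank ker ∂_1 − rank ∂_2 = (21 − 6) − 13 = 2, and the invariant factors of ∂_2 are all 1, so H_1 = Z^2.
  H_2: rank ker ∂_2 − rank ∂_3 = (14 − 13) − 0 = 1, and there is no ∂_3, so H_2 = Z.

(K is a triangulation of the torus T^2.)

Hence the Betti numbers are b_0 = 1, b_1 = 2, b_2 = 1.

b_0 = 1, b_1 = 2, b_2 = 1.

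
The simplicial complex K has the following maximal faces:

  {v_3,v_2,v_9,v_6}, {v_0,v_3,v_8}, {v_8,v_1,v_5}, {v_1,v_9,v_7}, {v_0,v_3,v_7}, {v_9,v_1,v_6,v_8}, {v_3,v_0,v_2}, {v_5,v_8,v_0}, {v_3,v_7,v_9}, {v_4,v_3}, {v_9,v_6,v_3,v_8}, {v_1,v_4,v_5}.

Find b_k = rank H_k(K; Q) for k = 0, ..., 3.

b_0 = 1, b_1 = 1, b_2 = 0, b_3 = 0.

Order the vertices as v_0 < v_1 < v_2 < v_3 < v_4 < v_5 < v_6 < v_7 < v_8 < v_9. Listing each simplex with vertices in this order, K has dimension 3 with simplices:

  0-simplices (10): [v_0], [v_1], [v_2], [v_3], [v_4], [v_5], [v_6], [v_7], [v_8], [v_9]
  1-simplices (25): (25 of them)
  2-simplices (18): (18 of them)
  3-simplices (3): [v_1,v_6,v_8,v_9], [v_2,v_3,v_6,v_9], [v_3,v_6,v_8,v_9]

Hence C_0 ≅ Z^10, C_1 ≅ Z^25, C_2 ≅ Z^18, C_3 ≅ Z^3.

The boundary map ∂_1: C_1 → C_0 is given by ∂[p,q] = [q] − [p]. For instance
  ∂[v_5,v_8] = [v_8] − [v_5].
This gives a 10×25 integer matrix of rank 9; reducing to Smith normal form yields diagonal entries (1,1,1,1,1,1,1,1,1).

∂_2: C_2 → C_1 acts by ∂[p,q,r] = [q,r] − [p,r] + [p,q]. For instance
  ∂[v_2,v_6,v_9] = [v_6,v_9] − [v_2,v_9] + [v_2,v_6],
  ∂[v_2,v_3,v_6] = [v_3,v_6] − [v_2,v_6] + [v_2,v_3].
The resulting 25×18 matrix has rank 15, and its Smith normal form has invariant factors (1,1,1,1,1,1,1,1,1,1,1,1,1,1,1).

The boundary map ∂_3: C_3 → C_2 sends each 3-simplex σ to the alternating sum Σ_i (−1)^i (σ with its i-th vertex removed). For instance
  ∂[v_1,v_6,v_8,v_9] = [v_6,v_8,v_9] − [v_1,v_8,v_9] + [v_1,v_6,v_9] − [v_1,v_6,v_8],
  ∂[v_2,v_3,v_6,v_9] = [v_3,v_6,v_9] − [v_2,v_6,v_9] + [v_2,v_3,v_9] − [v_2,v_3,v_6].
The 18×3 boundary matrix has rank 3 and Smith normal form diag(1,1,1).

Reading off H_k = ker ∂_k / im ∂_{k+1}:

  H_0: rank C_0 − rank ∂_1 = 10 − 9 = 1, and the invariant factors of ∂_1 are all 1, so H_0 ≅ Z.
  H_1: rank ker ∂_1 − rank ∂_2 = (25 − 9) − 15 = 1, and the invariant factors of ∂_2 are all 1, so H_1 ≅ Z.
  H_2: rank ker ∂_2 − rank ∂_3 = (18 − 15) − 3 = 0, and the invariant factors of ∂_3 are all 1, so H_2 ≅ 0.
  H_3: rank ker ∂_3 − rank ∂_4 = (3 − 3) − 0 = 0, and there is no ∂_4, so H_3 ≅ 0.

As a check, the Euler characteristic is 10 − 25 + 18 − 3 = 0, which agrees with 1 − 1 + 0 − 0 = 0.

Hence the Betti numbers are b_0 = 1, b_1 = 1, b_2 = 0, b_3 = 0.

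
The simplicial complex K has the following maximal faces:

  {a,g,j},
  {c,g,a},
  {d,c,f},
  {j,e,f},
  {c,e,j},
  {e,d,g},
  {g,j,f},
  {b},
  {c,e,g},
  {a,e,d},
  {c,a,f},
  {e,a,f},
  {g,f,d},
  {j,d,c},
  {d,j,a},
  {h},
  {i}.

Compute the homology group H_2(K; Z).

K has 10 vertices, 21 edges, 14 triangles.
rank ∂_2 = 13, rank ∂_3 = 0 ⇒ b_2 = 14 − 13 − 0 = 1. So H_2 ≅ Z.

H_2 ≅ Z.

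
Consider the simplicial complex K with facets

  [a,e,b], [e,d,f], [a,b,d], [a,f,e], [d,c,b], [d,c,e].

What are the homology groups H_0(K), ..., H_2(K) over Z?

H_0 ≅ Z,  H_1 ≅ Z,  H_2 = 0.

Fix the vertex order a < b < c < d < e < f and write every simplex with vertices in increasing order. Then dim K = 2 and the simplices of K are:

  0-simplices (6): a, b, c, d, e, f
  1-simplices (12): ab, ad, ae, af, bc, bd, be, cd, ce, de, df, ef
  2-simplices (6): abd, abe, aef, bcd, cde, def

so the chain groups are C_0 ≅ Z^6, C_1 ≅ Z^12, C_2 ≅ Z^6.

Boundary ∂_1: C_1 → C_0 sends each edge [p,q] (with p < q) to q − p. For instance
  ∂df = f − d.
This gives a 6×12 integer matrix of rank 5; reducing to Smith normal form yields diagonal entries (1,1,1,1,1).

Boundary ∂_2: C_2 → C_1 maps a triangle to the signed sum of its edges. For instance
  ∂abe = be − ae + ab,
  ∂def = ef − df + de.
As a 12×6 matrix over Z this has rank 6, with invariant factors (1,1,1,1,1,1).

Reading off H_k = ker ∂_k / im ∂_{k+1}:

  H_0: rank C_0 − rank ∂_1 = 6 − 5 = 1, and the invariant factors of ∂_1 are all 1, so H_0 = Z.
  H_1: rank ker ∂_1 − rank ∂_2 = (12 − 5) − 6 = 1, and the invariant factors of ∂_2 are all 1, so H_1 = Z.
  H_2: rank ker ∂_2 − rank ∂_3 = (6 − 6) − 0 = 0, and there is no ∂_3, so H_2 = 0.

(K is a triangulation of the cylinder S^1 x I.)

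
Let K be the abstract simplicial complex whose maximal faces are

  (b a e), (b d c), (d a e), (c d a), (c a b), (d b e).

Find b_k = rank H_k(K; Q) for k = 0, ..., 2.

Take the total order a < b < c < d < e on the vertex set. Then K (dimension 2) consists of the simplices:

  0-simplices (5): a, b, c, d, e
  1-simplices (9): ab, ac, ad, ae, bc, bd, be, cd, de
  2-simplices (6): abc, abe, acd, ade, bcd, bde

Hence C_0 ≅ Z^5, C_1 ≅ Z^9, C_2 ≅ Z^6.

The boundary map ∂_1: C_1 → C_0 is given by ∂[p,q] = [q] − [p]. For instance
  ∂bd = d − b.
The resulting 5×9 matrix has rank 4, and its Smith normal form has invariant factors (1,1,1,1).

Boundary ∂_2: C_2 → C_1 maps a triangle to the signed sum of its edges. For instance
  ∂bcd = cd − bd + bc,
  ∂ade = de − ae + ad.
This gives a 9×6 integer matrix of rank 5; reducing to Smith normal form yields diagonal entries (1,1,1,1,1).

Computing H_k = (kernel of ∂_k) / (image of ∂_{k+1}):

  H_0: rank C_0 − rank ∂_1 = 5 − 4 = 1, and the invariant factors of ∂_1 are all 1, so H_0 = Z.
  H_1: rank ker ∂_1 − rank ∂_2 = (9 − 4) − 5 = 0, and the invariant factors of ∂_2 are all 1, so H_1 = 0.
  H_2: rank ker ∂_2 − rank ∂_3 = (6 − 5) − 0 = 1, and there is no ∂_3, so H_2 = Z.

Hence the Betti numbers are b_0 = 1, b_1 = 0, b_2 = 1.

b_0 = 1, b_1 = 0, b_2 = 1.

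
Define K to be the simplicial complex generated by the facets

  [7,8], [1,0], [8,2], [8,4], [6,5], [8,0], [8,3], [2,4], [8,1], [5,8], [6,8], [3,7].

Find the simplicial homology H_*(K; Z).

H_0 ≅ Z,  H_1 ≅ Z^4.

Order the vertices as 0 < 1 < 2 < 3 < 4 < 5 < 6 < 7 < 8. Listing each simplex with vertices in this order, K has dimension 1 with simplices:

  0-simplices (9): [0], [1], [2], [3], [4], [5], [6], [7], [8]
  1-simplices (12): [0,1], [0,8], [1,8], [2,4], [2,8], [3,7], [3,8], [4,8], [5,6], [5,8], [6,8], [7,8]

Hence C_0 ≅ Z^9, C_1 ≅ Z^12.

∂_1: C_1 → C_0 sends each edge [p,q] (with p < q) to q − p. For instance
  ∂[5,8] = [8] − [5].
This gives a 9×12 integer matrix of rank 8; reducing to Smith normal form yields diagonal entries (1,1,1,1,1,1,1,1).

Reading off H_k = ker ∂_k / im ∂_{k+1}:

  H_0: rank C_0 − rank ∂_1 = 9 − 8 = 1, and the invariant factors of ∂_1 are all 1, so H_0 ≅ Z.
  H_1: rank ker ∂_1 − rank ∂_2 = (12 − 8) − 0 = 4, and there is no ∂_2, so H_1 ≅ Z^4.

As a check, the Euler characteristic is 9 − 12 = -3, which agrees with 1 − 4 = -3.
(K is a triangulation of a wedge of 4 circles.)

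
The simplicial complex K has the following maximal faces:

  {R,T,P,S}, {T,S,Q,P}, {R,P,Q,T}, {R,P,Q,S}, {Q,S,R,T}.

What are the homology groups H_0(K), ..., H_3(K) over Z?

K has 5 vertices, 10 edges, 10 triangles, 5 3-simplices.
rank ∂_0 = 0, rank ∂_1 = 4 ⇒ b_0 = 5 − 0 − 4 = 1; all invariant factors of ∂_1 are 1 so no torsion. So H_0 = Z.
rank ∂_1 = 4, rank ∂_2 = 6 ⇒ b_1 = 10 − 4 − 6 = 0; all invariant factors of ∂_2 are 1 so no torsion. So H_1 = 0.
rank ∂_2 = 6, rank ∂_3 = 4 ⇒ b_2 = 10 − 6 − 4 = 0; all invariant factors of ∂_3 are 1 so no torsion. So H_2 = 0.
rank ∂_3 = 4, rank ∂_4 = 0 ⇒ b_3 = 5 − 4 − 0 = 1. So H_3 = Z.

H_0 ≅ Z,  H_1 = 0,  H_2 = 0,  H_3 ≅ Z.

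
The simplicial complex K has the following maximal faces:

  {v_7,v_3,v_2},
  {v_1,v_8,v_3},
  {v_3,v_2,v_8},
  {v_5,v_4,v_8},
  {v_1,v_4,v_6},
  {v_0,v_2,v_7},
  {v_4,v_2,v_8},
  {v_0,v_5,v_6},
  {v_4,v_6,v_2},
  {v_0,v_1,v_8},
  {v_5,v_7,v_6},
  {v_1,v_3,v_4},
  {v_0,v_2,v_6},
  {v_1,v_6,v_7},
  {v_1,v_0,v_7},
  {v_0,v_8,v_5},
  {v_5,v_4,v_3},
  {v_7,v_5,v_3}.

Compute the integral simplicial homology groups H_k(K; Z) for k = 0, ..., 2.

K has 9 vertices, 27 edges, 18 triangles.
rank ∂_0 = 0, rank ∂_1 = 8 ⇒ b_0 = 9 − 0 − 8 = 1; all invariant factors of ∂_1 are 1 so no torsion. So H_0 ≅ Z.
rank ∂_1 = 8, rank ∂_2 = 18 ⇒ b_1 = 27 − 8 − 18 = 1; ∂_2 has invariant factor(s) [2] giving torsion. So H_1 ≅ Z ⊕ Z/2Z.
rank ∂_2 = 18, rank ∂_3 = 0 ⇒ b_2 = 18 − 18 − 0 = 0. So H_2 ≅ 0.

H_0 ≅ Z,  H_1 ≅ Z ⊕ Z/2Z,  H_2 = 0.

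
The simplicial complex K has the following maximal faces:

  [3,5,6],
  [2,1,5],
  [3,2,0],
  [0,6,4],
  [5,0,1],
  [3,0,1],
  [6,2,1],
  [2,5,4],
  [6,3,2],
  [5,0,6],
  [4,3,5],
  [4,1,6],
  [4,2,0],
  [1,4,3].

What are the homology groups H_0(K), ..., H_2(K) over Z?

K has 7 vertices, 21 edges, 14 triangles.
rank ∂_0 = 0, rank ∂_1 = 6 ⇒ b_0 = 7 − 0 − 6 = 1; all invariant factors of ∂_1 are 1 so no torsion. So H_0 ≅ Z.
rank ∂_1 = 6, rank ∂_2 = 13 ⇒ b_1 = 21 − 6 − 13 = 2; all invariant factors of ∂_2 are 1 so no torsion. So H_1 ≅ Z^2.
rank ∂_2 = 13, rank ∂_3 = 0 ⇒ b_2 = 14 − 13 − 0 = 1. So H_2 ≅ Z.

H_0 ≅ Z,  H_1 ≅ Z^2,  H_2 ≅ Z.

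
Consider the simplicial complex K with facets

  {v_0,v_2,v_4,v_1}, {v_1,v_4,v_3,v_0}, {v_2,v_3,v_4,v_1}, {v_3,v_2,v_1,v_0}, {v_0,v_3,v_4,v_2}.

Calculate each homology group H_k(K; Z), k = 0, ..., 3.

H_0 = Z,  H_1 = 0,  H_2 = 0,  H_3 = Z.

Order the vertices as v_0 < v_1 < v_2 < v_3 < v_4. Listing each simplex with vertices in this order, K has dimension 3 with simplices:

  0-simplices (5): [v_0], [v_1], [v_2], [v_3], [v_4]
  1-simplices (10): [v_0,v_1], [v_0,v_2], [v_0,v_3], [v_0,v_4], [v_1,v_2], [v_1,v_3], [v_1,v_4], [v_2,v_3], [v_2,v_4], [v_3,v_4]
  2-simplices (10): [v_0,v_1,v_2], [v_0,v_1,v_3], [v_0,v_1,v_4], [v_0,v_2,v_3], [v_0,v_2,v_4], [v_0,v_3,v_4], [v_1,v_2,v_3], [v_1,v_2,v_4], [v_1,v_3,v_4], [v_2,v_3,v_4]
  3-simplices (5): [v_0,v_1,v_2,v_3], [v_0,v_1,v_2,v_4], [v_0,v_1,v_3,v_4], [v_0,v_2,v_3,v_4], [v_1,v_2,v_3,v_4]

giving chain groups C_0 ≅ Z^5, C_1 ≅ Z^10, C_2 ≅ Z^10, C_3 ≅ Z^5.

∂_1: C_1 → C_0 is given by ∂[p,q] = [q] − [p]. For instance
  ∂[v_0,v_2] = [v_2] − [v_0].
The 5×10 boundary matrix has rank 4 and Smith normal form diag(1,1,1,1).

Boundary ∂_2: C_2 → C_1 sends each 2-simplex [p,q,r] to [q,r] − [p,r] + [p,q]. For instance
  ∂[v_1,v_3,v_4] = [v_3,v_4] − [v_1,v_4] + [v_1,v_3],
  ∂[v_0,v_1,v_3] = [v_1,v_3] − [v_0,v_3] + [v_0,v_1].
As a 10×10 matrix over Z this has rank 6, with invariant factors (1,1,1,1,1,1).

Boundary ∂_3: C_3 → C_2 sends each 3-simplex σ to the alternating sum Σ_i (−1)^i (σ with its i-th vertex removed). For instance
  ∂[v_0,v_1,v_3,v_4] = [v_1,v_3,v_4] − [v_0,v_3,v_4] + [v_0,v_1,v_4] − [v_0,v_1,v_3],
  ∂[v_0,v_2,v_3,v_4] = [v_2,v_3,v_4] − [v_0,v_3,v_4] + [v_0,v_2,v_4] − [v_0,v_2,v_3].
The resulting 10×5 matrix has rank 4, and its Smith normal form has invariant factors (1,1,1,1).

From H_k ≅ ker(∂_k) / im(∂_{k+1}) we obtain:

  H_0: rank C_0 − rank ∂_1 = 5 − 4 = 1, and the invariant factors of ∂_1 are all 1, so H_0 = Z.
  H_1: rank ker ∂_1 − rank ∂_2 = (10 − 4) − 6 = 0, and the invariant factors of ∂_2 are all 1, so H_1 = 0.
  H_2: rank ker ∂_2 − rank ∂_3 = (10 − 6) − 4 = 0, and the invariant factors of ∂_3 are all 1, so H_2 = 0.
  H_3: rank ker ∂_3 − rank ∂_4 = (5 − 4) − 0 = 1, and there is no ∂_4, so H_3 = Z.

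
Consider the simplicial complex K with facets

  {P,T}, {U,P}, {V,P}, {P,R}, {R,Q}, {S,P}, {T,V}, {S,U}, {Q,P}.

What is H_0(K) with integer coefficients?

We work with the vertex ordering P < Q < R < S < T < U < V. The simplices of K, each written with vertices in increasing order, are:

  0-simplices (7): P, Q, R, S, T, U, V
  1-simplices (9): PQ, PR, PS, PT, PU, PV, QR, SU, TV

giving chain groups C_0 ≅ Z^7, C_1 ≅ Z^9.

∂_1: C_1 → C_0 is given by ∂[p,q] = [q] − [p]. For instance
  ∂PQ = Q − P.
This gives a 7×9 integer matrix of rank 6; reducing to Smith normal form yields diagonal entries (1,1,1,1,1,1).

Reading off H_k = ker ∂_k / im ∂_{k+1}:

  H_0: rank C_0 − rank ∂_1 = 7 − 6 = 1, and the invariant factors of ∂_1 are all 1, so H_0 = Z.

H_0 = Z.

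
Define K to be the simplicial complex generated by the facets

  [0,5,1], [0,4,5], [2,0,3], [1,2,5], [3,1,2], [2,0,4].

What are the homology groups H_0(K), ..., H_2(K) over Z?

H_0 ≅ Z,  H_1 ≅ Z,  H_2 = 0.

Order the vertices as 0 < 1 < 2 < 3 < 4 < 5. Listing each simplex with vertices in this order, K has dimension 2 with simplices:

  0-simplices (6): [0], [1], [2], [3], [4], [5]
  1-simplices (12): [0,1], [0,2], [0,3], [0,4], [0,5], [1,2], [1,3], [1,5], [2,3], [2,4], [2,5], [4,5]
  2-simplices (6): [0,1,5], [0,2,3], [0,2,4], [0,4,5], [1,2,3], [1,2,5]

Hence C_0 ≅ Z^6, C_1 ≅ Z^12, C_2 ≅ Z^6.

∂_1: C_1 → C_0 maps an edge to its endpoints' difference, ∂[p,q] = q − p.
The resulting 6×12 matrix has rank 5, and its Smith normal form has invariant factors (1,1,1,1,1).

∂_2: C_2 → C_1 acts by ∂[p,q,r] = [q,r] − [p,r] + [p,q]. For instance
  ∂[0,2,4] = [2,4] − [0,4] + [0,2],
  ∂[0,2,3] = [2,3] − [0,3] + [0,2].
The 12×6 boundary matrix has rank 6 and Smith normal form diag(1,1,1,1,1,1).

Reading off H_k = ker ∂_k / im ∂_{k+1}:

  H_0: rank C_0 − rank ∂_1 = 6 − 5 = 1, and the invariant factors of ∂_1 are all 1, so H_0 ≅ Z.
  H_1: rank ker ∂_1 − rank ∂_2 = (12 − 5) − 6 = 1, and the invariant factors of ∂_2 are all 1, so H_1 ≅ Z.
  H_2: rank ker ∂_2 − rank ∂_3 = (6 − 6) − 0 = 0, and there is no ∂_3, so H_2 ≅ 0.

As a check, the Euler characteristic is 6 − 12 + 6 = 0, which agrees with 1 − 1 + 0 = 0.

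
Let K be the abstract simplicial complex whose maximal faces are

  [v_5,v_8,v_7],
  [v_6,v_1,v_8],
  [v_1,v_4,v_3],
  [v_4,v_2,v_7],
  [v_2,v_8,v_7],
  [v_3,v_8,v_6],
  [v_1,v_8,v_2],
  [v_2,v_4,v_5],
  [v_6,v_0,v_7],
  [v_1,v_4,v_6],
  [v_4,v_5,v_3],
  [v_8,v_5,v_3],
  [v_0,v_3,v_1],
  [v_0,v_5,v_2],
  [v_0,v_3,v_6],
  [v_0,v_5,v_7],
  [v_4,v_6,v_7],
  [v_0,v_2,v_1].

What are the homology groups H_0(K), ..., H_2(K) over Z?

H_0 = Z,  H_1 = Z × Z/2,  H_2 = 0.

We work with the vertex ordering v_0 < v_1 < v_2 < v_3 < v_4 < v_5 < v_6 < v_7 < v_8. The simplices of K, each written with vertices in increasing order, are:

  0-simplices (9): [v_0], [v_1], [v_2], [v_3], [v_4], [v_5], [v_6], [v_7], [v_8]
  1-simplices (27): (27 of them)
  2-simplices (18): (18 of them)

giving chain groups C_0 ≅ Z^9, C_1 ≅ Z^27, C_2 ≅ Z^18.

∂_1: C_1 → C_0 sends each edge [p,q] (with p < q) to q − p.
The 9×27 boundary matrix has rank 8 and Smith normal form diag(1,1,1,1,1,1,1,1).

∂_2: C_2 → C_1 maps a triangle to the signed sum of its edges. For instance
  ∂[v_1,v_4,v_6] = [v_4,v_6] − [v_1,v_6] + [v_1,v_4],
  ∂[v_2,v_7,v_8] = [v_7,v_8] − [v_2,v_8] + [v_2,v_7].
This gives a 27×18 integer matrix of rank 18; reducing to Smith normal form yields diagonal entries (1,1,1,1,1,1,1,1,1,1,1,1,1,1,1,1,1,2).

Computing H_k = (kernel of ∂_k) / (image of ∂_{k+1}):

  H_0: rank C_0 − rank ∂_1 = 9 − 8 = 1, and the invariant factors of ∂_1 are all 1, so H_0 = Z.
  H_1: rank ker ∂_1 − rank ∂_2 = (27 − 8) − 18 = 1, and ∂_2 has invariant factor 2 > 1, so H_1 = Z × Z/2.
  H_2: rank ker ∂_2 − rank ∂_3 = (18 − 18) − 0 = 0, and there is no ∂_3, so H_2 = 0.

(K is a triangulation of the Klein bottle.)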